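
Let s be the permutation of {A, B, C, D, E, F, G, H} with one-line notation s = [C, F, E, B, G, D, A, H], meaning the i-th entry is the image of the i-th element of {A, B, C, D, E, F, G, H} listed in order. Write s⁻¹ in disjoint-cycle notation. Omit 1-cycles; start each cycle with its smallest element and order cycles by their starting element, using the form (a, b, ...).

(A, G, E, C)(B, D, F)

First write s in disjoint cycles: (A, C, E, G)(B, F, D).
The inverse reverses every cycle; in canonical form, s⁻¹ = (A, G, E, C)(B, D, F).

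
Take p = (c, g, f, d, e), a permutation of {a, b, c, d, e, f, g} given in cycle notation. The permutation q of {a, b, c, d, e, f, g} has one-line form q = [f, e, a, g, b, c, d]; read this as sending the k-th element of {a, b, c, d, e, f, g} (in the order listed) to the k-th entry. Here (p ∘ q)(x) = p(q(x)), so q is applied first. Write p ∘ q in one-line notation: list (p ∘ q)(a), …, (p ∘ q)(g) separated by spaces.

Chase each element through q then p: a → f → d; b → e → c; c → a → a; d → g → f; e → b → b; f → c → g; g → d → e.
Collecting the images, p ∘ q = [d c a f b g e].

d c a f b g e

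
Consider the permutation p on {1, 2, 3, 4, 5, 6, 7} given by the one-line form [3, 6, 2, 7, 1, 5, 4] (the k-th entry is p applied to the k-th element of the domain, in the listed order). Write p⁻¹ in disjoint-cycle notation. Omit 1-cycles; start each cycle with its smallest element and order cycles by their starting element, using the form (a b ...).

(1 5 6 2 3)(4 7)

The cycle decomposition of p is (1 3 2 6 5)(4 7).
The inverse reverses every cycle; in canonical form, p⁻¹ = (1 5 6 2 3)(4 7).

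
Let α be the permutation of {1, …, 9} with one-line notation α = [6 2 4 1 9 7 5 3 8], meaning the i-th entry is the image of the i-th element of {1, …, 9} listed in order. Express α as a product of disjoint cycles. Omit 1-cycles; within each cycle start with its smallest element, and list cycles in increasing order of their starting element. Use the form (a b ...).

Iterating α from 1 gives 1 → 6 → 7 → 5 → 9 → 8 → 3 → 4 → 1; that is the 8-cycle (1 6 7 5 9 8 3 4).
Continuing from each remaining unvisited element yields (1 6 7 5 9 8 3 4).

(1 6 7 5 9 8 3 4)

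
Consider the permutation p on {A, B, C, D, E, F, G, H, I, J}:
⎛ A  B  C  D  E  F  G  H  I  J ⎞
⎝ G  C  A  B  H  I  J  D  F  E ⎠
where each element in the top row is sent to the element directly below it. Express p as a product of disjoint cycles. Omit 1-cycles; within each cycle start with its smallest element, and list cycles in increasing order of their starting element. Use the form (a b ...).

Start at A and follow images: A → G → J → E → H → D → B → C → A, giving the cycle (A G J E H D B C).
Repeating from the next unused element and collecting all non-trivial cycles gives (A G J E H D B C)(F I).

(A G J E H D B C)(F I)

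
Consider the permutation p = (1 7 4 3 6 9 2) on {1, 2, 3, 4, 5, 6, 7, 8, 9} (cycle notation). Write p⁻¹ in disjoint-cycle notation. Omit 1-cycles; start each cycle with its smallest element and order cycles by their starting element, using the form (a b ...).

Inverting a permutation written in cycle notation just reverses the order within every cycle.
After reversing and putting each cycle's least element first, p⁻¹ = (1 2 9 6 3 4 7).

(1 2 9 6 3 4 7)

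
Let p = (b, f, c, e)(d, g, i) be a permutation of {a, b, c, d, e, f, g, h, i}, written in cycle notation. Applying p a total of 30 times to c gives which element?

b

c lies in the 4-cycle (b, f, c, e).
Since the cycle has length 4, p^30 acts on it the same as p^2 (30 mod 4 = 2).
Advancing 2 steps from c: c → e → b.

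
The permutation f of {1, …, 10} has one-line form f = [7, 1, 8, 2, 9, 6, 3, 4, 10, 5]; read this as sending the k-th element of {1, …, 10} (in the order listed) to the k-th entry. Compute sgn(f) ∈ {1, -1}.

In disjoint-cycle form the cycle lengths are 6, 3, 1.
A cycle is odd iff its length is even; f has 1 even-length cycle, so sgn(f) = (−1)^1 and f is odd.

-1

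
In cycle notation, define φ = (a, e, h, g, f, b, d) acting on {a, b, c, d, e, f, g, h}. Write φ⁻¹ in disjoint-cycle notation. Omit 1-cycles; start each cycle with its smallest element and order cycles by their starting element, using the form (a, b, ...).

If φ sends a → b within a cycle, φ⁻¹ sends b → a; equivalently, reverse each cycle.
After reversing and putting each cycle's least element first, φ⁻¹ = (a, d, b, f, g, h, e).

(a, d, b, f, g, h, e)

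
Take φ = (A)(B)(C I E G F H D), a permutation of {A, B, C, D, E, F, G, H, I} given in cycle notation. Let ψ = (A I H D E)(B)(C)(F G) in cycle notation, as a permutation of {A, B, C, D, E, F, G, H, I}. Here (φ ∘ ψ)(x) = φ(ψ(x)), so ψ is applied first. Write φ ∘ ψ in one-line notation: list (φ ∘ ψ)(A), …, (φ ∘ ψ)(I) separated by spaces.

E B I G A F H C D

For each element, apply ψ then φ: A → I → E; B → B → B; C → C → I; D → E → G; E → A → A; F → G → F; G → F → H; H → D → C; I → H → D.
So φ ∘ ψ in one-line form is E B I G A F H C D.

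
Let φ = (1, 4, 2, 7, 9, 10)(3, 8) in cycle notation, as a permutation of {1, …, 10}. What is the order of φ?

The cycle type of φ is (6, 2, 1, 1).
The order of φ is the least common multiple of its cycle lengths: lcm(6, 2) = 6.

6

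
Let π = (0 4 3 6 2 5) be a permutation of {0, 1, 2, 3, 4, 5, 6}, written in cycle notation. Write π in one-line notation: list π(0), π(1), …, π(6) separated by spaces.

Image by image: 0↦4, 1↦1, 2↦5, 3↦6, 4↦3, 5↦0, 6↦2.
Listing these in domain order gives 4 1 5 6 3 0 2.

4 1 5 6 3 0 2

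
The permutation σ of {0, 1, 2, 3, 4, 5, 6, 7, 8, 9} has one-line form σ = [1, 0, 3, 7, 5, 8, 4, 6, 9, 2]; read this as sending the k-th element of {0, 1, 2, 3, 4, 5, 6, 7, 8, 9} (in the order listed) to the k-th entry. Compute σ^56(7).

7

Tracing 7 → 6 → … returns to 7 after 8 steps, so 7 lies in an 8-cycle (2, 3, 7, 6, 4, 5, 8, 9).
Powers repeat with period 8 on this cycle, and 56 mod 8 = 0, so σ^56(7) = σ^0(7).
So σ^56(7) = 7.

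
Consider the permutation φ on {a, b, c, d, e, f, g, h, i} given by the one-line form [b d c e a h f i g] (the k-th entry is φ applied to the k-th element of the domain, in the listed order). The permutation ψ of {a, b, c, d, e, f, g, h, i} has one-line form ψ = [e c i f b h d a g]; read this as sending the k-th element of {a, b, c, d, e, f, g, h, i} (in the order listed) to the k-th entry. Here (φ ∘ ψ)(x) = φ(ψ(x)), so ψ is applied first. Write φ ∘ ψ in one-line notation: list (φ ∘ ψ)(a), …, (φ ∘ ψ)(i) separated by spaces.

a c g h d i e b f

(φ ∘ ψ)(x) = φ(ψ(x)). Computing each image: φ(ψ(a)) = φ(e) = a, φ(ψ(b)) = φ(c) = c, φ(ψ(c)) = φ(i) = g, φ(ψ(d)) = φ(f) = h, φ(ψ(e)) = φ(b) = d, φ(ψ(f)) = φ(h) = i, φ(ψ(g)) = φ(d) = e, φ(ψ(h)) = φ(a) = b, φ(ψ(i)) = φ(g) = f.
Hence φ ∘ ψ = [a c g h d i e b f].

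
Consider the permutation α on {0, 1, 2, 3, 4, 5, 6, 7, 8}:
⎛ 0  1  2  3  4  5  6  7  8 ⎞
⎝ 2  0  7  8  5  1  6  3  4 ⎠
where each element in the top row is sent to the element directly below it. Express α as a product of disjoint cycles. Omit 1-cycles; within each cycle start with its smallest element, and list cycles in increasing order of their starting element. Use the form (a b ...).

From 0: 0 → 2 → 7 → 3 → 8 → 4 → 5 → 1 → 0, closing the cycle (0 2 7 3 8 4 5 1).
Repeating from the next unused element and collecting all non-trivial cycles gives (0 2 7 3 8 4 5 1).

(0 2 7 3 8 4 5 1)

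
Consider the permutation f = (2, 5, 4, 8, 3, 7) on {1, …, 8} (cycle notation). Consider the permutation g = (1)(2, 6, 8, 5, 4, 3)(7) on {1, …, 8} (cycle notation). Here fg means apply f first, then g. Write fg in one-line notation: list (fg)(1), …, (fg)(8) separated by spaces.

1 4 7 5 3 8 6 2

For each element, apply f then g: 1 → 1 → 1; 2 → 5 → 4; 3 → 7 → 7; 4 → 8 → 5; 5 → 4 → 3; 6 → 6 → 8; 7 → 2 → 6; 8 → 3 → 2.
So fg in one-line form is 1 4 7 5 3 8 6 2.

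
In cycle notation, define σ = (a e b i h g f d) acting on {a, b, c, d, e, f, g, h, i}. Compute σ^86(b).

b lies in the 8-cycle (a e b i h g f d).
Since the cycle has length 8, σ^86 acts on it the same as σ^6 (86 mod 8 = 6).
Advancing 6 steps from b: b → i → h → g → f → d → a.

a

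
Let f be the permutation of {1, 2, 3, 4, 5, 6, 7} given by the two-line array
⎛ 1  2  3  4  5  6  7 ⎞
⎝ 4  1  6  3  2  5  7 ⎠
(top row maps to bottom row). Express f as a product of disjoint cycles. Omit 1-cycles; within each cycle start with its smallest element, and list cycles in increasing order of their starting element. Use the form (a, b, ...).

(1, 4, 3, 6, 5, 2)

Start at 1 and follow images: 1 → 4 → 3 → 6 → 5 → 2 → 1, giving the cycle (1, 4, 3, 6, 5, 2).
Repeating from the next unused element and collecting all non-trivial cycles gives (1, 4, 3, 6, 5, 2).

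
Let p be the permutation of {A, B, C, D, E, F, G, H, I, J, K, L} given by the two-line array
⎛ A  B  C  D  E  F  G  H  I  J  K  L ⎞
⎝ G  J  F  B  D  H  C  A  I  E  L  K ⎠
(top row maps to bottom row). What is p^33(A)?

F

Tracing A → G → … returns to A after 5 steps, so A lies in a 5-cycle (A G C F H).
Since the cycle has length 5, p^33 acts on it the same as p^3 (33 mod 5 = 3).
Stepping 3 places around the cycle: A → G → C → F.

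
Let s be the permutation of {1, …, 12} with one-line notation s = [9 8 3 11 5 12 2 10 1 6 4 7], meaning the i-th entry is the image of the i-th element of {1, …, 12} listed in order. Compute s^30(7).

Tracing 7 → 2 → … returns to 7 after 6 steps, so 7 lies in a 6-cycle (2, 8, 10, 6, 12, 7).
Powers repeat with period 6 on this cycle, and 30 mod 6 = 0, so s^30(7) = s^0(7).
So s^30(7) = 7.

7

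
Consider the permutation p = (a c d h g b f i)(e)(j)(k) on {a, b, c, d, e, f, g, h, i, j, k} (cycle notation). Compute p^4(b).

c

b lies in the 8-cycle (a c d h g b f i).
Advancing 4 steps from b: b → f → i → a → c.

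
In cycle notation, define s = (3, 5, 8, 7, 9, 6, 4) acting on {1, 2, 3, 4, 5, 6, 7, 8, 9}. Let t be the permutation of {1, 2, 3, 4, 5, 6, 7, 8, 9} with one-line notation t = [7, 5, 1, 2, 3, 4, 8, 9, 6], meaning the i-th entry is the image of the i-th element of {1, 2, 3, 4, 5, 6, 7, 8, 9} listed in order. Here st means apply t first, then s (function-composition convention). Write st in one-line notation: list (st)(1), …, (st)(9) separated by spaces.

For each element, apply t then s: 1 → 7 → 9; 2 → 5 → 8; 3 → 1 → 1; 4 → 2 → 2; 5 → 3 → 5; 6 → 4 → 3; 7 → 8 → 7; 8 → 9 → 6; 9 → 6 → 4.
So st in one-line form is 9 8 1 2 5 3 7 6 4.

9 8 1 2 5 3 7 6 4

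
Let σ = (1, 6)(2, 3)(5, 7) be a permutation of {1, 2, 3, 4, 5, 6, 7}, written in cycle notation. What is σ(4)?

4 does not appear in any cycle of σ, so it is a fixed point: σ(4) = 4.

4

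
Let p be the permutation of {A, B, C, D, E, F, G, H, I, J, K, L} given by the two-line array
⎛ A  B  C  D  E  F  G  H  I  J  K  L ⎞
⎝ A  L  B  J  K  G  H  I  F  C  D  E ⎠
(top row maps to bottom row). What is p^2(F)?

H

Tracing F → G → … returns to F after 4 steps, so F lies in a 4-cycle (F G H I).
Stepping 2 places around the cycle: F → G → H.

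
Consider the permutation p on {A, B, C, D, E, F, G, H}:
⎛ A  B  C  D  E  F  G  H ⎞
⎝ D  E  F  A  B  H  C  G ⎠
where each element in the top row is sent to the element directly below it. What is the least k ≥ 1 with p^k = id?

Writing p as disjoint cycles, the cycle lengths are 4, 2, 2.
The order is lcm(4, 2, 2) = 4.

4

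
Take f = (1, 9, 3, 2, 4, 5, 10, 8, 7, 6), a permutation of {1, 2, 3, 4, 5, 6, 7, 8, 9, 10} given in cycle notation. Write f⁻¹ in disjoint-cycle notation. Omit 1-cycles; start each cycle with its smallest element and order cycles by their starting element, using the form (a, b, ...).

The inverse reverses each cycle.
After reversing and putting each cycle's least element first, f⁻¹ = (1, 6, 7, 8, 10, 5, 4, 2, 3, 9).

(1, 6, 7, 8, 10, 5, 4, 2, 3, 9)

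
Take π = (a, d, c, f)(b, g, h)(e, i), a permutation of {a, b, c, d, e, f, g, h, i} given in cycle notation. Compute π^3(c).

d

c lies in the 4-cycle (a, d, c, f).
Stepping 3 places around the cycle: c → f → a → d.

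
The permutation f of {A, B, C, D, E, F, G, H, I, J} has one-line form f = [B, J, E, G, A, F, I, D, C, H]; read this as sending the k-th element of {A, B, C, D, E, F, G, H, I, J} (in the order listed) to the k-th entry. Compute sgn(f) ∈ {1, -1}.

1

In disjoint-cycle form the cycle lengths are 9, 1.
A cycle of length ℓ contributes ℓ−1 transpositions, so f is a product of 8 transpositions — even.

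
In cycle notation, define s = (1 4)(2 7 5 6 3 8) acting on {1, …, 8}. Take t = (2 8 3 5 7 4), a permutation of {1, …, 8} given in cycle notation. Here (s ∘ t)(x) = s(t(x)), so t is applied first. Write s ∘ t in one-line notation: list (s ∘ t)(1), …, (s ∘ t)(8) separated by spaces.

For each element, apply t then s: 1 → 1 → 4; 2 → 8 → 2; 3 → 5 → 6; 4 → 2 → 7; 5 → 7 → 5; 6 → 6 → 3; 7 → 4 → 1; 8 → 3 → 8.
So s ∘ t in one-line form is 4 2 6 7 5 3 1 8.

4 2 6 7 5 3 1 8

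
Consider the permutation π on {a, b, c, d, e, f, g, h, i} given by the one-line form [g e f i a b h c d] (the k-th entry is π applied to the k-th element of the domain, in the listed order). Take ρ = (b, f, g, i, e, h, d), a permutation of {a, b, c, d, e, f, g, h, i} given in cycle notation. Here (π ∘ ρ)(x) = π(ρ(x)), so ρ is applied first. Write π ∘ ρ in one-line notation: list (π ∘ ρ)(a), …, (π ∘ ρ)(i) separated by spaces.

g b f e c h d i a

(π ∘ ρ)(x) = π(ρ(x)). Computing each image: π(ρ(a)) = π(a) = g, π(ρ(b)) = π(f) = b, π(ρ(c)) = π(c) = f, π(ρ(d)) = π(b) = e, π(ρ(e)) = π(h) = c, π(ρ(f)) = π(g) = h, π(ρ(g)) = π(i) = d, π(ρ(h)) = π(d) = i, π(ρ(i)) = π(e) = a.
Hence π ∘ ρ = [g b f e c h d i a].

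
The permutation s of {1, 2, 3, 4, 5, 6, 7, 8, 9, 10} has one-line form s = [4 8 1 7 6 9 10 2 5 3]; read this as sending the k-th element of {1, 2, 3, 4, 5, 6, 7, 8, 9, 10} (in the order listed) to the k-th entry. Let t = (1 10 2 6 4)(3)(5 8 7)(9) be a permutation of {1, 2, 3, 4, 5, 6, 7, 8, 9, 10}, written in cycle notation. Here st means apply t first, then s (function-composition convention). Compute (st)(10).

8

(st)(10) = s(t(10)). t(10) = 2, then s(2) = 8. So (st)(10) = 8.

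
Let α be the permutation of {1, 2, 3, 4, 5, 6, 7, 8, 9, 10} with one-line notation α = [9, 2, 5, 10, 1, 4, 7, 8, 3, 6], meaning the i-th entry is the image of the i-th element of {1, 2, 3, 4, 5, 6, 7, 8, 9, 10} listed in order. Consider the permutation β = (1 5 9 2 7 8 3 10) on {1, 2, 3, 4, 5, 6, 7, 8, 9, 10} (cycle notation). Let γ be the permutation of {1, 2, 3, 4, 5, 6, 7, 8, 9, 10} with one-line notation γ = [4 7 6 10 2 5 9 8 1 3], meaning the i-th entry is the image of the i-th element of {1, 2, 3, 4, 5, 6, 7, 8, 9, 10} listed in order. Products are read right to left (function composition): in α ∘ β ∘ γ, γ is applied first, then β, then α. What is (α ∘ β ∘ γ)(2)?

Apply the permutations in order: γ(2) = 7, then β(7) = 8, then α(8) = 8. So (α ∘ β ∘ γ)(2) = 8.

8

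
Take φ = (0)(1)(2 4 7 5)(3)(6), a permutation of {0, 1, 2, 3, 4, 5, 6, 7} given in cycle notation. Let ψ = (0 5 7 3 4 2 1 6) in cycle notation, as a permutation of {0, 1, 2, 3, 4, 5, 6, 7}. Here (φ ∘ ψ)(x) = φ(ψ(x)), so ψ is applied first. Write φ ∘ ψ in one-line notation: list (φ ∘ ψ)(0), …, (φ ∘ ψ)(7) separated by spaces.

For each element, apply ψ then φ: 0 → 5 → 2; 1 → 6 → 6; 2 → 1 → 1; 3 → 4 → 7; 4 → 2 → 4; 5 → 7 → 5; 6 → 0 → 0; 7 → 3 → 3.
Collecting the images, φ ∘ ψ = [2 6 1 7 4 5 0 3].

2 6 1 7 4 5 0 3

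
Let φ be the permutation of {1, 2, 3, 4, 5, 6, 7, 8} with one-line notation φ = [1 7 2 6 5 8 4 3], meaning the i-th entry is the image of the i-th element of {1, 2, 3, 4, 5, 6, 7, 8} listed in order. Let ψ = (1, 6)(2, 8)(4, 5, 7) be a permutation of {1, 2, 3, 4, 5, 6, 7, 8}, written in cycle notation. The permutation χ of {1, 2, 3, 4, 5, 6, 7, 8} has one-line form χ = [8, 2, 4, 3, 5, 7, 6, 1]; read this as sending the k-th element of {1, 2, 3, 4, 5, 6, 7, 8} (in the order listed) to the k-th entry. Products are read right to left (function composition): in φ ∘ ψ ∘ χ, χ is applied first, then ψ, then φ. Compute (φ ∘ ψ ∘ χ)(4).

2

Apply the permutations in order: χ(4) = 3, then ψ(3) = 3, then φ(3) = 2. So (φ ∘ ψ ∘ χ)(4) = 2.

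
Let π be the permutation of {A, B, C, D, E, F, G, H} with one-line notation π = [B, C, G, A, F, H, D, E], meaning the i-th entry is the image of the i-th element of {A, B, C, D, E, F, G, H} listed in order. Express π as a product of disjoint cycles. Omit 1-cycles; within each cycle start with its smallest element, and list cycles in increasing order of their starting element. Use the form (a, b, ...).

From A: A → B → C → G → D → A, closing the cycle (A, B, C, G, D).
Repeating from the next unused element and collecting all non-trivial cycles gives (A, B, C, G, D)(E, F, H).

(A, B, C, G, D)(E, F, H)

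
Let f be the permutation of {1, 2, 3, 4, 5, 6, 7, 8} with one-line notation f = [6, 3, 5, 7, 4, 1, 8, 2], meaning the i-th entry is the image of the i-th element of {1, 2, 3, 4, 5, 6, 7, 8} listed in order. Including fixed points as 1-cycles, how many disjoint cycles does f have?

The cycle decomposition is (1 6)(2 3 5 4 7 8), which has 2 cycles (counting 1-cycles).

2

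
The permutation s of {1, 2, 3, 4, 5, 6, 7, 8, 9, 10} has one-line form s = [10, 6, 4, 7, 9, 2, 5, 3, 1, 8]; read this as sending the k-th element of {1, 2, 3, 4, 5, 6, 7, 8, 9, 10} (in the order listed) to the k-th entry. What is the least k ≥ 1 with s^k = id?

8

Writing s as disjoint cycles, the cycle lengths are 8, 2.
The order of s is the least common multiple of its cycle lengths: lcm(8, 2) = 8.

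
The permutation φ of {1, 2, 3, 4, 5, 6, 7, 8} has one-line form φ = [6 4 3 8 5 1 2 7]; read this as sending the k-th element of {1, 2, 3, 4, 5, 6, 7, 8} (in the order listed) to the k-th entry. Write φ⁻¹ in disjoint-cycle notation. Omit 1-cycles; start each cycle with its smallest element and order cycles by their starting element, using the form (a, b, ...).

(1, 6)(2, 7, 8, 4)

The cycle decomposition of φ is (1, 6)(2, 4, 8, 7).
Reversing each cycle (and rotating so the smallest element leads) gives φ⁻¹ = (1, 6)(2, 7, 8, 4).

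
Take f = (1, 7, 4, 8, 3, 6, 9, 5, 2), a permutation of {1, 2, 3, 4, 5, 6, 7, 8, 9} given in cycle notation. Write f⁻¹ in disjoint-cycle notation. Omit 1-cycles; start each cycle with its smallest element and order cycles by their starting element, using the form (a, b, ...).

If f sends a → b within a cycle, f⁻¹ sends b → a; equivalently, reverse each cycle.
After reversing and putting each cycle's least element first, f⁻¹ = (1, 2, 5, 9, 6, 3, 8, 4, 7).

(1, 2, 5, 9, 6, 3, 8, 4, 7)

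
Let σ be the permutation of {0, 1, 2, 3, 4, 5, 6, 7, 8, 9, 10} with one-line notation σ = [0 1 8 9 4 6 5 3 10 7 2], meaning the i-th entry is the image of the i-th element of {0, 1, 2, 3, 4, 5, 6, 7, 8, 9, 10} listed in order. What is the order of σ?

Writing σ as disjoint cycles, the cycle lengths are 3, 3, 2, 1, 1, 1.
Since disjoint cycles commute, ord(σ) = lcm(3, 3, 2) = 6.

6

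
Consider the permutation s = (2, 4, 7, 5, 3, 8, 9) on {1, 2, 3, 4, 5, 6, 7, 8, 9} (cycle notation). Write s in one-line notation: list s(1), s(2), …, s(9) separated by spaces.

Each element maps to the next entry in its cycle (wrapping to the front): 1↦1, 2↦4, 3↦8, 4↦7, 5↦3, 6↦6, 7↦5, 8↦9, 9↦2.
Listing these in domain order gives 1 4 8 7 3 6 5 9 2.

1 4 8 7 3 6 5 9 2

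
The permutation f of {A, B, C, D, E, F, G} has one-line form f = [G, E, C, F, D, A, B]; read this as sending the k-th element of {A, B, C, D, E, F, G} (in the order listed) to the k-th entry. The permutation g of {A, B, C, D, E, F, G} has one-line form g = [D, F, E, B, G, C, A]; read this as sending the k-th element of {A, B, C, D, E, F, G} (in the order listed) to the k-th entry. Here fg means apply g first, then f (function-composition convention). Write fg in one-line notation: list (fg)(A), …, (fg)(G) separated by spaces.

(fg)(x) = f(g(x)). Computing each image: f(g(A)) = f(D) = F, f(g(B)) = f(F) = A, f(g(C)) = f(E) = D, f(g(D)) = f(B) = E, f(g(E)) = f(G) = B, f(g(F)) = f(C) = C, f(g(G)) = f(A) = G.
Hence fg = [F A D E B C G].

F A D E B C G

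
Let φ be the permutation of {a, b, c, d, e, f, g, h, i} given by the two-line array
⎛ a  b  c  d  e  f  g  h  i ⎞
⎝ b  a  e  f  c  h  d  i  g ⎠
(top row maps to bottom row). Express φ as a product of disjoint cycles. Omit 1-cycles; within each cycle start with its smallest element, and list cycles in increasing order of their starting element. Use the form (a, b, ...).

(a, b)(c, e)(d, f, h, i, g)

From a: a → b → a, closing the cycle (a, b).
Repeating from the next unused element and collecting all non-trivial cycles gives (a, b)(c, e)(d, f, h, i, g).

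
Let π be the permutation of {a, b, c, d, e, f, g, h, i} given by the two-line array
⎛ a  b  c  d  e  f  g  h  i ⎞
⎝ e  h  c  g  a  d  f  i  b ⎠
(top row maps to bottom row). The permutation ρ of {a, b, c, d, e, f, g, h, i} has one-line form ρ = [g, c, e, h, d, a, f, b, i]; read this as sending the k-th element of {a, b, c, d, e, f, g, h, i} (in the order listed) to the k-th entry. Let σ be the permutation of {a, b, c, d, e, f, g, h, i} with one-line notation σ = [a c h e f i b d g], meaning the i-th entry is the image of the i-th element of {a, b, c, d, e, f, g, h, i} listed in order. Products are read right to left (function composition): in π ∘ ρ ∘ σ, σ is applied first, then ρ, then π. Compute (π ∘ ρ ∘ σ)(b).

a

Apply the permutations in order: σ(b) = c, then ρ(c) = e, then π(e) = a. So (π ∘ ρ ∘ σ)(b) = a.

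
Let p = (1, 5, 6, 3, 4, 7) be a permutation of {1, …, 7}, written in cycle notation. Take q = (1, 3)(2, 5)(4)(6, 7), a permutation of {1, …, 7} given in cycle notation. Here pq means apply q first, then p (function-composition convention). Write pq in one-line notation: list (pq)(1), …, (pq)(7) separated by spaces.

For each element, apply q then p: 1 → 3 → 4; 2 → 5 → 6; 3 → 1 → 5; 4 → 4 → 7; 5 → 2 → 2; 6 → 7 → 1; 7 → 6 → 3.
Collecting the images, pq = [4 6 5 7 2 1 3].

4 6 5 7 2 1 3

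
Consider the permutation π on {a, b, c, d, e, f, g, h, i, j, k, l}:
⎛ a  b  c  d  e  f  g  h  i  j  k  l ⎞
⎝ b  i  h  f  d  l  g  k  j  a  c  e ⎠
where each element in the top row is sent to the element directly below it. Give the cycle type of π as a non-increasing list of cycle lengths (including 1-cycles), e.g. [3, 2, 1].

The disjoint cycles are (a, b, i, j)(c, h, k)(d, f, l, e)(g), with lengths 4, 4, 3, 1 in non-increasing order.

[4, 4, 3, 1]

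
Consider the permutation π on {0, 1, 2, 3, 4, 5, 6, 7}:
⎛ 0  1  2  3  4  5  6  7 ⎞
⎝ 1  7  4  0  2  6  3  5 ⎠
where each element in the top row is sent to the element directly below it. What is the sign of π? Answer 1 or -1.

1

In disjoint-cycle form the cycle lengths are 6, 2.
A cycle is odd iff its length is even; π has 2 even-length cycles, so sgn(π) = (−1)^2 and π is even.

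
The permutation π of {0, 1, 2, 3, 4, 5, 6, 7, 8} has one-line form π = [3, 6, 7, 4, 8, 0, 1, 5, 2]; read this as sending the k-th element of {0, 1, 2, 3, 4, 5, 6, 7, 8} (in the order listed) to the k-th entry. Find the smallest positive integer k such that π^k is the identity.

The disjoint-cycle form of π has cycle lengths 7, 2.
The order of π is the least common multiple of its cycle lengths: lcm(7, 2) = 14.

14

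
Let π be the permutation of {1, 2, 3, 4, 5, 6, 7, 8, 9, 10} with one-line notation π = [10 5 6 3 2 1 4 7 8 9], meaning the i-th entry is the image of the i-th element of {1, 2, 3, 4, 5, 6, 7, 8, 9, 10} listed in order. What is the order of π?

8

Decomposing into disjoint cycles gives cycle lengths 8, 2.
The order of π is the least common multiple of its cycle lengths: lcm(8, 2) = 8.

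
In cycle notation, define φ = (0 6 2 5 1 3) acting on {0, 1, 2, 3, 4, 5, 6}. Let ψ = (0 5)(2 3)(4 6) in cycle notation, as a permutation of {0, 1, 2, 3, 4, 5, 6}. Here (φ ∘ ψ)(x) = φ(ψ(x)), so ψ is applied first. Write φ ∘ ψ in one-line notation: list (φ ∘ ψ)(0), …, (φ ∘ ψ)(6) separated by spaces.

1 3 0 5 2 6 4

Chase each element through ψ then φ: 0 → 5 → 1; 1 → 1 → 3; 2 → 3 → 0; 3 → 2 → 5; 4 → 6 → 2; 5 → 0 → 6; 6 → 4 → 4.
Collecting the images, φ ∘ ψ = [1 3 0 5 2 6 4].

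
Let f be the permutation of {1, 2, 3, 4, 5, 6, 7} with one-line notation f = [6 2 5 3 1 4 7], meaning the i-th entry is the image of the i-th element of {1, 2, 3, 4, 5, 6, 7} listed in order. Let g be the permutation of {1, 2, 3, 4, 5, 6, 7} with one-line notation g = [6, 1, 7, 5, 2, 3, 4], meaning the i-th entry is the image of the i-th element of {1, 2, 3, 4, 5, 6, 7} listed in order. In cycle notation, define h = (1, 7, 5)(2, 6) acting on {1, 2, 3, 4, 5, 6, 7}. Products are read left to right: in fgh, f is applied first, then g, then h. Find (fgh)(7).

Apply the permutations in order: f(7) = 7, then g(7) = 4, then h(4) = 4. So (fgh)(7) = 4.

4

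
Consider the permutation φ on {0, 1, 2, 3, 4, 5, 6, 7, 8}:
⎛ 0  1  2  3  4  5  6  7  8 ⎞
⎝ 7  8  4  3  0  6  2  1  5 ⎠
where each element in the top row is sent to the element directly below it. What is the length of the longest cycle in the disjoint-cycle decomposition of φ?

8

Decomposing into disjoint cycles gives (0, 7, 1, 8, 5, 6, 2, 4); the longest has length 8.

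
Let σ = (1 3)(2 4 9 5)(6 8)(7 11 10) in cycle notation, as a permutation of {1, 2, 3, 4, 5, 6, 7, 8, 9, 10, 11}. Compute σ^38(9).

9 lies in the 4-cycle (2 4 9 5).
Since the cycle has length 4, σ^38 acts on it the same as σ^2 (38 mod 4 = 2).
Stepping 2 places around the cycle: 9 → 5 → 2.

2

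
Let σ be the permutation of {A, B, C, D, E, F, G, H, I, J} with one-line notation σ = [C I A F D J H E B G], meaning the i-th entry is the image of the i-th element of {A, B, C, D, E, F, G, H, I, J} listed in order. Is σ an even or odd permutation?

odd

In disjoint-cycle form the cycle lengths are 6, 2, 2.
A cycle is odd iff its length is even; σ has 3 even-length cycles, so sgn(σ) = (−1)^3 and σ is odd.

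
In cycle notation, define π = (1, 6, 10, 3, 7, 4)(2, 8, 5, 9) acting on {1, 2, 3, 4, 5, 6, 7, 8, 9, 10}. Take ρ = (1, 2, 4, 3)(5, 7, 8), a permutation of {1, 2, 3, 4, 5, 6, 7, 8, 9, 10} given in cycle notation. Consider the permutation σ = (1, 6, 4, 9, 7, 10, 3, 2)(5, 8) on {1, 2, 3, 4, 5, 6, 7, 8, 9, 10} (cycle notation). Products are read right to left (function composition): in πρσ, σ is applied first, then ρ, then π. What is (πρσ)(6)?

Chase 6: σ(6) = 4; ρ(4) = 3; π(3) = 7. Hence (πρσ)(6) = 7.

7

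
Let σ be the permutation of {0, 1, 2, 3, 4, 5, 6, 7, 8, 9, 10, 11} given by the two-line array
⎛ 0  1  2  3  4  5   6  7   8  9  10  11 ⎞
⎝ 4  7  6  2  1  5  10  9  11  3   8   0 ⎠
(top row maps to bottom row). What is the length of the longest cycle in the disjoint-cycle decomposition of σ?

11

Decomposing into disjoint cycles gives (0 4 1 7 9 3 2 6 10 8 11); the longest has length 11.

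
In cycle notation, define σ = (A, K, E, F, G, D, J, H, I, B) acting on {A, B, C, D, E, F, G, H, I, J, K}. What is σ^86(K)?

H

K lies in the 10-cycle (A, K, E, F, G, D, J, H, I, B).
On a 10-cycle, σ^10 is the identity, so σ^86 = σ^6 there (86 ≡ 6 mod 10).
Stepping 6 places around the cycle: K → E → F → G → D → J → H.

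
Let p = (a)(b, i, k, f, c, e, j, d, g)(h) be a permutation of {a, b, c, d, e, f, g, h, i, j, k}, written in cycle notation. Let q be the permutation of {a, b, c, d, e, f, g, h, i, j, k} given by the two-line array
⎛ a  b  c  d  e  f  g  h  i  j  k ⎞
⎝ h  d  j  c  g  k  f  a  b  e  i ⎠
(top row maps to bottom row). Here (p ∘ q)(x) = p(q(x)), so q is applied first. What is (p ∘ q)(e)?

First apply q: q(e) = g, then p(g) = b. Thus (p ∘ q)(e) = b.

b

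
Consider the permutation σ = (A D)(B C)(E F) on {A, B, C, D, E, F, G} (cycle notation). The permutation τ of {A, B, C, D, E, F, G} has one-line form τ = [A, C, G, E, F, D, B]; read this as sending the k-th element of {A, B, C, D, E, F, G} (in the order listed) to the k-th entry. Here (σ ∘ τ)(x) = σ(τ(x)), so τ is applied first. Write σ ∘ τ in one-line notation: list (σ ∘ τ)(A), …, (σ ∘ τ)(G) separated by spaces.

(σ ∘ τ)(x) = σ(τ(x)). Computing each image: σ(τ(A)) = σ(A) = D, σ(τ(B)) = σ(C) = B, σ(τ(C)) = σ(G) = G, σ(τ(D)) = σ(E) = F, σ(τ(E)) = σ(F) = E, σ(τ(F)) = σ(D) = A, σ(τ(G)) = σ(B) = C.
Hence σ ∘ τ = [D B G F E A C].

D B G F E A C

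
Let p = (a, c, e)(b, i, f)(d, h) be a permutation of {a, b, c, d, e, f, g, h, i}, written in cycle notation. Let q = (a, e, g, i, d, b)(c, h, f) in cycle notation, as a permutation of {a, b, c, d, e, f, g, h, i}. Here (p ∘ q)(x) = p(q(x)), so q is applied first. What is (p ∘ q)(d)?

i

(p ∘ q)(d) = p(q(d)). q(d) = b, then p(b) = i. So (p ∘ q)(d) = i.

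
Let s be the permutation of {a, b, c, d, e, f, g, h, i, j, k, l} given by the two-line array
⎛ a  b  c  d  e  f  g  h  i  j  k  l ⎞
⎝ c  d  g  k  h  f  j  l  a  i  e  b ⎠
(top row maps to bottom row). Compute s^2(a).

g

Tracing a → c → … returns to a after 5 steps, so a lies in a 5-cycle (a, c, g, j, i).
Advancing 2 steps from a: a → c → g.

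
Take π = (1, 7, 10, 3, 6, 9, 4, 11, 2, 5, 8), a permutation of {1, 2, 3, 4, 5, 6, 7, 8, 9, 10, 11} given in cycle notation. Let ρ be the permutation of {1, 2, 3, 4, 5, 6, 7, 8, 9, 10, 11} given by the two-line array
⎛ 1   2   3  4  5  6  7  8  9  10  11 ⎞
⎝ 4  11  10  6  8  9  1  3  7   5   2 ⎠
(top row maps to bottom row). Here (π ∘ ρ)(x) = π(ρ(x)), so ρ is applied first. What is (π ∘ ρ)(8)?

6

First apply ρ: ρ(8) = 3, then π(3) = 6. Thus (π ∘ ρ)(8) = 6.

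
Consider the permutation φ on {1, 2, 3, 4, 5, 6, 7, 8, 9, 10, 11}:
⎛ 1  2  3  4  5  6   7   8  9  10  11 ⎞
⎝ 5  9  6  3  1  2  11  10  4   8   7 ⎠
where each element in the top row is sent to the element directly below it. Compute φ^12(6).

Tracing 6 → 2 → … returns to 6 after 5 steps, so 6 lies in a 5-cycle (2 9 4 3 6).
On a 5-cycle, φ^5 is the identity, so φ^12 = φ^2 there (12 ≡ 2 mod 5).
Advancing 2 steps from 6: 6 → 2 → 9.

9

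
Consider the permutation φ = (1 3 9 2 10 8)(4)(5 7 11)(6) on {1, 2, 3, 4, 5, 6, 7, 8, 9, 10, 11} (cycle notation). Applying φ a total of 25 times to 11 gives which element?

11 lies in the 3-cycle (5 7 11).
On a 3-cycle, φ^3 is the identity, so φ^25 = φ^1 there (25 ≡ 1 mod 3).
Advancing 1 step from 11: 11 → 5.

5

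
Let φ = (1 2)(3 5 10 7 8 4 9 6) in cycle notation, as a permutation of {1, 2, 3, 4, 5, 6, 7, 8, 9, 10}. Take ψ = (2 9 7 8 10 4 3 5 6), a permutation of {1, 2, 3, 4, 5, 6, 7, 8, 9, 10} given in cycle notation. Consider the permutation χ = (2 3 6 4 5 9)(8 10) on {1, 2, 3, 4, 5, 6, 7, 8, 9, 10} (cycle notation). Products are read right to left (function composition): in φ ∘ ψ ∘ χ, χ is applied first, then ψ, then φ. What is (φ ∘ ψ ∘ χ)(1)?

2

(φ ∘ ψ ∘ χ)(1) = φ(ψ(χ(1))). χ(1) = 1, then ψ(1) = 1, then φ(1) = 2, so the result is 2.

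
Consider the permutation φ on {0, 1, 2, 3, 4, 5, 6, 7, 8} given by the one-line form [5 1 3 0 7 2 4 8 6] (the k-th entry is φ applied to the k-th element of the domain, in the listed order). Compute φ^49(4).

7

Tracing 4 → 7 → … returns to 4 after 4 steps, so 4 lies in a 4-cycle (4 7 8 6).
Since the cycle has length 4, φ^49 acts on it the same as φ^1 (49 mod 4 = 1).
Advancing 1 step from 4: 4 → 7.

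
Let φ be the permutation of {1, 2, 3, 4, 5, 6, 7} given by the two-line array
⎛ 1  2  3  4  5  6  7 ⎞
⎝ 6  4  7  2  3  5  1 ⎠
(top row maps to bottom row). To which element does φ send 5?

3

The entry below 5 in the array is 3, so φ(5) = 3.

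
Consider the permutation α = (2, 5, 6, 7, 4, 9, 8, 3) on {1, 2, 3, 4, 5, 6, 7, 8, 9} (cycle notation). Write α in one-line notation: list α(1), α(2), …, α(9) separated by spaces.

Reading each image from the cycles: 1→1, 2→5, 3→2, 4→9, 5→6, 6→7, 7→4, 8→3, 9→8.
Listing these in domain order gives 1 5 2 9 6 7 4 3 8.

1 5 2 9 6 7 4 3 8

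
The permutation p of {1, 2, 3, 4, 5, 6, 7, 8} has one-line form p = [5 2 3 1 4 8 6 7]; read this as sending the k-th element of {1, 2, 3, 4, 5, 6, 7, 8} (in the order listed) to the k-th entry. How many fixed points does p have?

2

The fixed points (elements with p(x) = x) are {2, 3}, so there are 2.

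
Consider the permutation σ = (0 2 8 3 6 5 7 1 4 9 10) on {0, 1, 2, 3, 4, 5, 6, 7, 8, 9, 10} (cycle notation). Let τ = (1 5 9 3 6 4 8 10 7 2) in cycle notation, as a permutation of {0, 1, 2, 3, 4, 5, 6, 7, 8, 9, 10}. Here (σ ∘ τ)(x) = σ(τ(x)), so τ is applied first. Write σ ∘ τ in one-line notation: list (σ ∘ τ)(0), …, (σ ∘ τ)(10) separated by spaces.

For each element, apply τ then σ: 0 → 0 → 2; 1 → 5 → 7; 2 → 1 → 4; 3 → 6 → 5; 4 → 8 → 3; 5 → 9 → 10; 6 → 4 → 9; 7 → 2 → 8; 8 → 10 → 0; 9 → 3 → 6; 10 → 7 → 1.
So σ ∘ τ in one-line form is 2 7 4 5 3 10 9 8 0 6 1.

2 7 4 5 3 10 9 8 0 6 1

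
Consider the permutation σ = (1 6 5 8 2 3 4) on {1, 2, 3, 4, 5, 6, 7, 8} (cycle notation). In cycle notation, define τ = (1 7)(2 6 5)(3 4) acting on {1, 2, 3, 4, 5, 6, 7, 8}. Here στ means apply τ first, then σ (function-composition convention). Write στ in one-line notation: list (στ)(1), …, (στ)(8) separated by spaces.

For each element, apply τ then σ: 1 → 7 → 7; 2 → 6 → 5; 3 → 4 → 1; 4 → 3 → 4; 5 → 2 → 3; 6 → 5 → 8; 7 → 1 → 6; 8 → 8 → 2.
Collecting the images, στ = [7 5 1 4 3 8 6 2].

7 5 1 4 3 8 6 2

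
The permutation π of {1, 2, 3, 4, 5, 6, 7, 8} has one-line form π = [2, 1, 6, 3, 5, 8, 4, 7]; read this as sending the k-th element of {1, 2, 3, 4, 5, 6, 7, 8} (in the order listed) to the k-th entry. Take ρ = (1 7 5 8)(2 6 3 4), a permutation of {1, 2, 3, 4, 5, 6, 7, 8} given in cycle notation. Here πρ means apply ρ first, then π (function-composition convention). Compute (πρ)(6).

First apply ρ: ρ(6) = 3, then π(3) = 6. Thus (πρ)(6) = 6.

6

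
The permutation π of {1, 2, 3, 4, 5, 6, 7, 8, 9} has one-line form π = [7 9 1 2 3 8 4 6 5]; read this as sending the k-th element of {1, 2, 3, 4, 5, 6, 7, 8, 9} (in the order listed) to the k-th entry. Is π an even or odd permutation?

In disjoint-cycle form the cycle lengths are 7, 2.
A cycle of length ℓ contributes ℓ−1 transpositions, so π is a product of 6 + 1 = 7 transpositions — odd.

odd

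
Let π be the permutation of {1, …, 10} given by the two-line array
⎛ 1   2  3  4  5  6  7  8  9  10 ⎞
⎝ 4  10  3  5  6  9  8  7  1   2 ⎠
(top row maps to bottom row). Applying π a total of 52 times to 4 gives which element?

Tracing 4 → 5 → … returns to 4 after 5 steps, so 4 lies in a 5-cycle (1, 4, 5, 6, 9).
Powers repeat with period 5 on this cycle, and 52 mod 5 = 2, so π^52(4) = π^2(4).
Stepping 2 places around the cycle: 4 → 5 → 6.

6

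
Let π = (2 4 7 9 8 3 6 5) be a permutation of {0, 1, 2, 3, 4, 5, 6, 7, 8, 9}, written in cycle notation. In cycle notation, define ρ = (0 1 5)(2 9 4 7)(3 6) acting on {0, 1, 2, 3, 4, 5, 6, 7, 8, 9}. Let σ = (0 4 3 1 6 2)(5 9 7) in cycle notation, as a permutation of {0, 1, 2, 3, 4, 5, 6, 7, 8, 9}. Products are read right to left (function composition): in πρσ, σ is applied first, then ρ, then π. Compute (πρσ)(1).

6

(πρσ)(1) = π(ρ(σ(1))). σ(1) = 6, then ρ(6) = 3, then π(3) = 6, so the result is 6.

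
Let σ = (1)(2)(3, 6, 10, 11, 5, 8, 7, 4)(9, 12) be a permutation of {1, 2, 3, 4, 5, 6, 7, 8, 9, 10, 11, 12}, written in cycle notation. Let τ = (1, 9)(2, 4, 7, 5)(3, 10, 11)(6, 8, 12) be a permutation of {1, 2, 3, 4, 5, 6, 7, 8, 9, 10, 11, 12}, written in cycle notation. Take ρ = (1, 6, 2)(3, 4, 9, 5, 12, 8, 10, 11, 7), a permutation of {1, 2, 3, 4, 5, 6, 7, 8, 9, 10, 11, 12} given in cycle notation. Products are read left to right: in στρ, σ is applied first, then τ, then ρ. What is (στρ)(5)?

Apply the permutations in order: σ(5) = 8, then τ(8) = 12, then ρ(12) = 8. So (στρ)(5) = 8.

8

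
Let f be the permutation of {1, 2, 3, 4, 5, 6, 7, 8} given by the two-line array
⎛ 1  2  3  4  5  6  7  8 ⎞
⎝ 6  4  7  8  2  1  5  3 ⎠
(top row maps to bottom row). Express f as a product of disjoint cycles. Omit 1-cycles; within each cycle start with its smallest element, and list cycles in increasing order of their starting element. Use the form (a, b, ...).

(1, 6)(2, 4, 8, 3, 7, 5)

From 1: 1 → 6 → 1, closing the cycle (1, 6).
Repeating from the next unused element and collecting all non-trivial cycles gives (1, 6)(2, 4, 8, 3, 7, 5).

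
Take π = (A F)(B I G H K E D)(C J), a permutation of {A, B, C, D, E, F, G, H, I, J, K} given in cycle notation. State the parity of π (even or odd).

The cycle lengths are 7, 2, 2.
A cycle is odd iff its length is even; π has 2 even-length cycles, so sgn(π) = (−1)^2 and π is even.

even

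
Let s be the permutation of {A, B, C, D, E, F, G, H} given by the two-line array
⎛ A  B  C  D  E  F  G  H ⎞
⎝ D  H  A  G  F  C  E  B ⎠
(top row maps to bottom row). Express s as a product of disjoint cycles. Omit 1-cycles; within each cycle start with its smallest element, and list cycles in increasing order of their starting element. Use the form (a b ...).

Iterating s from A gives A → D → G → E → F → C → A; that is the 6-cycle (A D G E F C).
Continuing from each remaining unvisited element yields (A D G E F C)(B H).

(A D G E F C)(B H)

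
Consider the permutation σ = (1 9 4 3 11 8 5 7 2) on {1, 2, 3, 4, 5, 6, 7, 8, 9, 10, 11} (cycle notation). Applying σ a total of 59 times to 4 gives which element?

7

4 lies in the 9-cycle (1 9 4 3 11 8 5 7 2).
Since the cycle has length 9, σ^59 acts on it the same as σ^5 (59 mod 9 = 5).
Advancing 5 steps from 4: 4 → 3 → 11 → 8 → 5 → 7.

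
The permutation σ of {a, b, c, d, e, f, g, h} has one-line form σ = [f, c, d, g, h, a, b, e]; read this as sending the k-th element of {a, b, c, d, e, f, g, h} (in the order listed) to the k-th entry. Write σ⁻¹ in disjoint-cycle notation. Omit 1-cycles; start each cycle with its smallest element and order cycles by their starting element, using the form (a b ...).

(a f)(b g d c)(e h)

First write σ in disjoint cycles: (a f)(b c d g)(e h).
The inverse reverses every cycle; in canonical form, σ⁻¹ = (a f)(b g d c)(e h).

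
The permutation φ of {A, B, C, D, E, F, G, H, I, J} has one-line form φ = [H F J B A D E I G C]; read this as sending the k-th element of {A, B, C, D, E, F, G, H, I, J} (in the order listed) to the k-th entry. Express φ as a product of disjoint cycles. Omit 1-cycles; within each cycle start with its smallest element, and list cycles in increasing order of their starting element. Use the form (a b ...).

(A H I G E)(B F D)(C J)

From A: A → H → I → G → E → A, closing the cycle (A H I G E).
Continuing from each remaining unvisited element yields (A H I G E)(B F D)(C J).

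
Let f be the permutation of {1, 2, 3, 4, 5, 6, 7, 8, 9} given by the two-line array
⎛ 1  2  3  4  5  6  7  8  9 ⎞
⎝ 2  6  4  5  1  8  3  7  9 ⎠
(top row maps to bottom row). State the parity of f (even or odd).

In disjoint-cycle form the cycle lengths are 8, 1.
A cycle of length ℓ contributes ℓ−1 transpositions, so f is a product of 7 transpositions — odd.

odd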